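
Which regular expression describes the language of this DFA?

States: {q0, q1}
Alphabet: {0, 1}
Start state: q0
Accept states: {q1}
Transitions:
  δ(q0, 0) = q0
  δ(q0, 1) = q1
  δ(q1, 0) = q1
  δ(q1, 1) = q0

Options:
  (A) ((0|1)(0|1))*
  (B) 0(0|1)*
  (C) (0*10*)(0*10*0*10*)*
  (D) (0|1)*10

Check each option against the DFA on short strings; one disagreement eliminates an option:
  (A) ((0|1)(0|1))*: on ε the DFA stays in q0 and rejects (q0 ∉ Accept), but the regex matches it → eliminate
  (B) 0(0|1)*: on '0' the DFA goes q0 → q0 and rejects (q0 ∉ Accept), but the regex matches it → eliminate
  (C) (0*10*)(0*10*0*10*)*: agrees with the DFA on every string of length ≤ 6
  (D) (0|1)*10: on '1' the DFA goes q0 → q1 and accepts (q1 ∈ Accept), but the regex does not match it → eliminate
Only (C) is consistent with the DFA.
(C) (0*10*)(0*10*0*10*)*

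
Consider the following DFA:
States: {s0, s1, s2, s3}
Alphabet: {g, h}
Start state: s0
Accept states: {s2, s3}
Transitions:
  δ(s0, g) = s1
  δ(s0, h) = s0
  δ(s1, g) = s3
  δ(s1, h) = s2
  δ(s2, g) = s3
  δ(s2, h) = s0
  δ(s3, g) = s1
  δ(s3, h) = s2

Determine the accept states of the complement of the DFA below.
Complement accept states = All states \ Original accept states
= {s0, s1, s2, s3} \ {s2, s3}
{s0, s1}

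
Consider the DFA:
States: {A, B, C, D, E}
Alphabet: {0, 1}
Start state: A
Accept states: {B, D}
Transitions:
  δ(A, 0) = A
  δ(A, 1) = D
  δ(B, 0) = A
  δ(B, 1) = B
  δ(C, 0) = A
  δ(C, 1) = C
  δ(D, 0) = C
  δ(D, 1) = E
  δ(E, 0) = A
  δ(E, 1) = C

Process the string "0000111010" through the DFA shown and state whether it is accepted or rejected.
Processing string "0000111010":
  A --0--> A
  A --0--> A
  A --0--> A
  A --0--> A
  A --1--> D
  D --1--> E
  E --1--> C
  C --0--> A
  A --1--> D
  D --0--> C
Final state: C
Accept states: {B, D}
No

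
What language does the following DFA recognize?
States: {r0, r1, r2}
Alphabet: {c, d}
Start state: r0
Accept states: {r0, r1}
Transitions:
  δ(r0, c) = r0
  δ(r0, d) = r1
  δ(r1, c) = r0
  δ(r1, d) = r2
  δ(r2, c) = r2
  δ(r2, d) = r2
Testing a few strings:
  'dcd' → accept
  'dd' → reject
  'dc' → accept
  'cc' → accept
State roles: r0=last symbol not d (ok); r1=last symbol d (ok); r2=saw dd (dead)
All strings over {c,d} with no two consecutive d's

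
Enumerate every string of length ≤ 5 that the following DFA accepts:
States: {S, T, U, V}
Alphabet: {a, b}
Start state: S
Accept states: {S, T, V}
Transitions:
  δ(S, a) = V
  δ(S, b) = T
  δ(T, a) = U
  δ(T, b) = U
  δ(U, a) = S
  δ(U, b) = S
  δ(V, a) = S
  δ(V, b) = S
ε, a, b, aa, ab, aaa, aab, aba, abb, baa, bab, bba, bbb, aaaa, aaab, abaa, abab, baaa, baab, baba, babb, bbaa, bbab, bbba, bbbb, aaaaa, aaaab, aaaba, aaabb, aabaa, aabab, aabba, aabbb, abaaa, abaab, ababa, ababb, abbaa, abbab, abbba, abbbb, baaaa, baaab, babaa, babab, bbaaa, bbaab, bbbaa, bbbab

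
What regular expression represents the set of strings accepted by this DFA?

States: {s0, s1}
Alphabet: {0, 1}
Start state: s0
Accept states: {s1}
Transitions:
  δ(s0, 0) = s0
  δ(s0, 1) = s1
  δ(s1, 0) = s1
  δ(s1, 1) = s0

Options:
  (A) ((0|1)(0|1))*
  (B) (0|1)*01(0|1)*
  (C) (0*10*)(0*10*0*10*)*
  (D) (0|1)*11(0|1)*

Check each option against the DFA on short strings; one disagreement eliminates an option:
  (A) ((0|1)(0|1))*: on ε the DFA stays in s0 and rejects (s0 ∉ Accept), but the regex matches it → eliminate
  (B) (0|1)*01(0|1)*: on '1' the DFA goes s0 → s1 and accepts (s1 ∈ Accept), but the regex does not match it → eliminate
  (C) (0*10*)(0*10*0*10*)*: agrees with the DFA on every string of length ≤ 6
  (D) (0|1)*11(0|1)*: on '1' the DFA goes s0 → s1 and accepts (s1 ∈ Accept), but the regex does not match it → eliminate
Only (C) is consistent with the DFA.
(C) (0*10*)(0*10*0*10*)*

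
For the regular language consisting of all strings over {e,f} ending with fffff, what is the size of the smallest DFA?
By Myhill–Nerode, count the distinguishable equivalence classes: 6 classes — one per longest suffix of the input that is a prefix of 'fffff' (lengths 0 through 5); only the length-5 class is accepting.
6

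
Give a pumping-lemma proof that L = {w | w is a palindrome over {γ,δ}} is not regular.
Assume L is regular with pumping length p. Idea: pumping the leading γ-block breaks the symmetry.
Choose s = γ^p δ γ^p (a palindrome of length 2p+1 ≥ p). By the pumping lemma, s = xyz with |xy| ≤ p, |y| > 0, so y = γ^k with k > 0 (xy lies entirely in the first γ^p). Then xy²z = γ^(p+k) δ γ^p, which is not a palindrome since p+k ≠ p.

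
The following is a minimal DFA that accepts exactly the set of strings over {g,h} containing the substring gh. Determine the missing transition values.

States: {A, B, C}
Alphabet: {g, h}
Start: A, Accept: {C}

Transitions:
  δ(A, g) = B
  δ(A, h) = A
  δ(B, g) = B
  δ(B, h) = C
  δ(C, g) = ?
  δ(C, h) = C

From the language and accept set, identify what each state tracks — A: no g seen yet; B: seen a g, waiting for h; C: substring gh seen.
Each missing δ(q, a) is the state matching the new tracked value after reading a.
δ(C, g) = C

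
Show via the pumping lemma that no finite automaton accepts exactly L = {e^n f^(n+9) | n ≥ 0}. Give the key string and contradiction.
Assume L is regular with pumping length p. Idea: pumping the e-block breaks the fixed offset of 9.
Choose s = e^p f^(p+9) ∈ L. By the pumping lemma, s = xyz with |xy| ≤ p, |y| > 0, so y = e^k with k ≥ 1. Then xy²z = e^(p+k) f^(p+9). For this to be in L we would need p+9 = (p+k)+9, i.e. k = 0, contradicting k ≥ 1. So xy²z ∉ L.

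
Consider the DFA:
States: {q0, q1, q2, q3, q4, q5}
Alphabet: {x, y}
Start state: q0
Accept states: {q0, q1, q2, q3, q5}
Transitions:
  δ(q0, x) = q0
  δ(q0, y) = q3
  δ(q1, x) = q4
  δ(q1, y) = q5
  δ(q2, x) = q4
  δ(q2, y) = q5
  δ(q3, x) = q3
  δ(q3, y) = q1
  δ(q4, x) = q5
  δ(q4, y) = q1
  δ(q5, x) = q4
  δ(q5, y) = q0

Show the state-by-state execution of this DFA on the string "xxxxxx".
read 'x': q0 → q0
  read 'x': q0 → q0
  read 'x': q0 → q0
  read 'x': q0 → q0
  read 'x': q0 → q0
  read 'x': q0 → q0
q0 -> q0 -> q0 -> q0 -> q0 -> q0 -> q0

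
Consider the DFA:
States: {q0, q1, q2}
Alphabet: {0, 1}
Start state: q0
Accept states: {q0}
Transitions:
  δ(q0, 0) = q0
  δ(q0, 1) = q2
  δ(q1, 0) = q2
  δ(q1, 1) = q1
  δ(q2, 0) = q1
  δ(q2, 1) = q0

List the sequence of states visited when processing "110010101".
read '1': q0 → q2
  read '1': q2 → q0
  read '0': q0 → q0
  read '0': q0 → q0
  read '1': q0 → q2
  read '0': q2 → q1
  read '1': q1 → q1
  read '0': q1 → q2
  read '1': q2 → q0
q0 -> q2 -> q0 -> q0 -> q0 -> q2 -> q1 -> q1 -> q2 -> q0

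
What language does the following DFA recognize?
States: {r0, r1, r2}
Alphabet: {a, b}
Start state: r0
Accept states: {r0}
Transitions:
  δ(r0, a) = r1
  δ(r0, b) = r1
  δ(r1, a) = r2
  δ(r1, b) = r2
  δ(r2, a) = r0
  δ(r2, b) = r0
Testing a few strings:
  'aab' → accept
  'baab' → reject
  'ba' → reject
  'abab' → reject
State roles: r0=length ≡ 0 (mod 3); r1=length ≡ 1 (mod 3); r2=length ≡ 2 (mod 3)
All strings over {a,b} whose length is a multiple of 3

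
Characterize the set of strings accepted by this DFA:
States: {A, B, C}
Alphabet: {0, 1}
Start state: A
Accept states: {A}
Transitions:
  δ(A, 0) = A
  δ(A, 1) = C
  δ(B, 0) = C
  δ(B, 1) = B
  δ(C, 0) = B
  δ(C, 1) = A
Testing a few strings:
  '1101' → reject
  '01' → reject
  '1100' → accept
  '0101' → reject
State roles: A=value ≡ 0 (mod 3); B=value ≡ 2 (mod 3); C=value ≡ 1 (mod 3)
All binary strings representing a multiple of 3 (read in base 2; leading zeros allowed and ε counts as 0)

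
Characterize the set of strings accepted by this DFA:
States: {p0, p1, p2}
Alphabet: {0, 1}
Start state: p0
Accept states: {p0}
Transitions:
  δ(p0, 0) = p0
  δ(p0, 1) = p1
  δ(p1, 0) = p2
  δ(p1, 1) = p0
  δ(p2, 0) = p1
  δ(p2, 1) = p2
Testing a few strings:
  '1' → reject
  '110' → accept
  '0' → accept
  '1011' → reject
State roles: p0=value ≡ 0 (mod 3); p1=value ≡ 1 (mod 3); p2=value ≡ 2 (mod 3)
All binary strings representing a multiple of 3 (read in base 2; leading zeros allowed and ε counts as 0)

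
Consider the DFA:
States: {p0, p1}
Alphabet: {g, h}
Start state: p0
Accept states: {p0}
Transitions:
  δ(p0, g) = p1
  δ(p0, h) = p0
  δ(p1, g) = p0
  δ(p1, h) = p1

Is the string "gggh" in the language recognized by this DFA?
Processing string "gggh":
  p0 --g--> p1
  p1 --g--> p0
  p0 --g--> p1
  p1 --h--> p1
Final state: p1
Accept states: {p0}
No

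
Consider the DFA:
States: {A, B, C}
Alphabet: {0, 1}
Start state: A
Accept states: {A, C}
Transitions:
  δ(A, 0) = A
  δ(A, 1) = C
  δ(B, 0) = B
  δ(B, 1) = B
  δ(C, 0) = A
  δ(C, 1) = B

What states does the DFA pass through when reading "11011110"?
read '1': A → C
  read '1': C → B
  read '0': B → B
  read '1': B → B
  read '1': B → B
  read '1': B → B
  read '1': B → B
  read '0': B → B
A -> C -> B -> B -> B -> B -> B -> B -> B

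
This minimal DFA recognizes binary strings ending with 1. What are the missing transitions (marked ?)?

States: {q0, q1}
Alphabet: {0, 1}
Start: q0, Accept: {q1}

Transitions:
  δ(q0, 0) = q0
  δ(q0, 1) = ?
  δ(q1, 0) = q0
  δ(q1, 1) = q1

From the language and accept set, identify what each state tracks — q0: last symbol not 1; q1: last symbol is 1.
Each missing δ(q, a) is the state matching the new tracked value after reading a.
δ(q0, 1) = q1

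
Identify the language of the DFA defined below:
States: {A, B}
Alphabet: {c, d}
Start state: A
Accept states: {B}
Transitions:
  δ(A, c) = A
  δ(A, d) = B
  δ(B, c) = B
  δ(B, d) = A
Testing a few strings:
  'ccd' → accept
  'dcd' → reject
  'c' → reject
  'ddd' → accept
State roles: A=even number of d's so far; B=odd number of d's so far
All strings over {c,d} with an odd number of d's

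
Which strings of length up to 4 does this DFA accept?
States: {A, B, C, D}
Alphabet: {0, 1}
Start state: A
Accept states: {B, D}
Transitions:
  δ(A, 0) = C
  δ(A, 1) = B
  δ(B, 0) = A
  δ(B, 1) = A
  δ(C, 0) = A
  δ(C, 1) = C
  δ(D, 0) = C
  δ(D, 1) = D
1, 001, 101, 111, 0101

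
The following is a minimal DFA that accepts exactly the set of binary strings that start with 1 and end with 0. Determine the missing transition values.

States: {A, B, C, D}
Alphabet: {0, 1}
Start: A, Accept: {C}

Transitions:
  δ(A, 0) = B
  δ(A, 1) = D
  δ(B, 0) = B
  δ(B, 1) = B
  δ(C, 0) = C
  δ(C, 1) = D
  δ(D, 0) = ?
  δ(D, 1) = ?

From the language and accept set, identify what each state tracks — A: no input read; B: started with 0 (dead); C: started with 1, last symbol 0; D: started with 1, last symbol 1.
Each missing δ(q, a) is the state matching the new tracked value after reading a.
δ(D, 0) = C; δ(D, 1) = D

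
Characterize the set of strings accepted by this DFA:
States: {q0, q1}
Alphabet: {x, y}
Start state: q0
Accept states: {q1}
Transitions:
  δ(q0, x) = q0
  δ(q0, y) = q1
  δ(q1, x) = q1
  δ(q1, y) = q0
Testing a few strings:
  'y' → accept
  'xxx' → reject
  'xxy' → accept
  'xy' → accept
State roles: q0=even number of y's so far; q1=odd number of y's so far
All strings over {x,y} with an odd number of y's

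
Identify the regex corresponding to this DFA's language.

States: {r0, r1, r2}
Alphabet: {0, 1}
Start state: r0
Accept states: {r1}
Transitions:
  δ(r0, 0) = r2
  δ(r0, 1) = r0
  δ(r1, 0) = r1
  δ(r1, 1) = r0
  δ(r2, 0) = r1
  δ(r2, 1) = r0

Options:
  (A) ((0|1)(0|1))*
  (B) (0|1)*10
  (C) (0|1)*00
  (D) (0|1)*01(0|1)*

Check each option against the DFA on short strings; one disagreement eliminates an option:
  (A) ((0|1)(0|1))*: on ε the DFA stays in r0 and rejects (r0 ∉ Accept), but the regex matches it → eliminate
  (B) (0|1)*10: on '00' the DFA goes r0 → r2 → r1 and accepts (r1 ∈ Accept), but the regex does not match it → eliminate
  (C) (0|1)*00: agrees with the DFA on every string of length ≤ 6
  (D) (0|1)*01(0|1)*: on '00' the DFA goes r0 → r2 → r1 and accepts (r1 ∈ Accept), but the regex does not match it → eliminate
Only (C) is consistent with the DFA.
(C) (0|1)*00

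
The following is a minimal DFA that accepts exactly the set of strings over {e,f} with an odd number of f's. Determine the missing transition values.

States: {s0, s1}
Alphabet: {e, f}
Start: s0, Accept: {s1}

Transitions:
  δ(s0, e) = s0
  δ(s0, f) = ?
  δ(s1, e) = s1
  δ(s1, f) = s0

From the language and accept set, identify what each state tracks — s0: even number of f's so far; s1: odd number of f's so far.
Each missing δ(q, a) is the state matching the new tracked value after reading a.
δ(s0, f) = s1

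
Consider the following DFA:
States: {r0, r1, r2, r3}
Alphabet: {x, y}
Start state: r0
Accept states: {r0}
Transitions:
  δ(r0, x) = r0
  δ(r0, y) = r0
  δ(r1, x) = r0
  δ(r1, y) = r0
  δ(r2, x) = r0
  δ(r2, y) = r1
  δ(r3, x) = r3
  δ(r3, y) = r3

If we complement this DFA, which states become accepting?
Complement accept states = All states \ Original accept states
= {r0, r1, r2, r3} \ {r0}
{r1, r2, r3}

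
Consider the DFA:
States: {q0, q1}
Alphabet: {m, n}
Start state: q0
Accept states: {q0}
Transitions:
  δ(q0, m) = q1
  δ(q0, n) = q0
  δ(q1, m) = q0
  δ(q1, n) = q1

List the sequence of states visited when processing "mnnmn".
read 'm': q0 → q1
  read 'n': q1 → q1
  read 'n': q1 → q1
  read 'm': q1 → q0
  read 'n': q0 → q0
q0 -> q1 -> q1 -> q1 -> q0 -> q0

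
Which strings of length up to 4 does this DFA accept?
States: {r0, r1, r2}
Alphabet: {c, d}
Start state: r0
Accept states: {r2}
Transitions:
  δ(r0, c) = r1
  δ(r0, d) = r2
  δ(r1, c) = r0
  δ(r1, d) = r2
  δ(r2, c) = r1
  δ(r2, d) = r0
d, cd, ccd, dcd, ddd, cccd, cdcd, cddd, dccd, ddcd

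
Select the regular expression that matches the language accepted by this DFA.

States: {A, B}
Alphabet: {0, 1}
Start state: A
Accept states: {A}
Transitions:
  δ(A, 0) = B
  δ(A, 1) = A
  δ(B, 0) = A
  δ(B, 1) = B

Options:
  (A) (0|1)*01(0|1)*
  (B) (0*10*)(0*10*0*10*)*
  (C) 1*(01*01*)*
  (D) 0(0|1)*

Check each option against the DFA on short strings; one disagreement eliminates an option:
  (A) (0|1)*01(0|1)*: on ε the DFA stays in A and accepts (A ∈ Accept), but the regex does not match it → eliminate
  (B) (0*10*)(0*10*0*10*)*: on ε the DFA stays in A and accepts (A ∈ Accept), but the regex does not match it → eliminate
  (C) 1*(01*01*)*: agrees with the DFA on every string of length ≤ 6
  (D) 0(0|1)*: on ε the DFA stays in A and accepts (A ∈ Accept), but the regex does not match it → eliminate
Only (C) is consistent with the DFA.
(C) 1*(01*01*)*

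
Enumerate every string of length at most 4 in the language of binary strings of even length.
ε, 00, 01, 10, 11, 0000, 0001, 0010, 0011, 0100, 0101, 0110, 0111, 1000, 1001, 1010, 1011, 1100, 1101, 1110, 1111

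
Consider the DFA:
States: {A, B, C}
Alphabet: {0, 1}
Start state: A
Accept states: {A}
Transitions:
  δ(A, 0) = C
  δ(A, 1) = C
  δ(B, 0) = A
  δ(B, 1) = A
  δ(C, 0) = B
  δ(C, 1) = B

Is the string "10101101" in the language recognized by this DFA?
Processing string "10101101":
  A --1--> C
  C --0--> B
  B --1--> A
  A --0--> C
  C --1--> B
  B --1--> A
  A --0--> C
  C --1--> B
Final state: B
Accept states: {A}
No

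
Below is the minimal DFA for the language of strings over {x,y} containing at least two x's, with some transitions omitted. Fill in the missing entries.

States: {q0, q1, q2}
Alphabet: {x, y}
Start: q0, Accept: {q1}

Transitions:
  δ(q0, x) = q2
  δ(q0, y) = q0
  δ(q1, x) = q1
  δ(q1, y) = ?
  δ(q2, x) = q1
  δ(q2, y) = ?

From the language and accept set, identify what each state tracks — q0: zero x's seen; q1: ≥ two x's seen; q2: one x seen.
Each missing δ(q, a) is the state matching the new tracked value after reading a.
δ(q1, y) = q1; δ(q2, y) = q2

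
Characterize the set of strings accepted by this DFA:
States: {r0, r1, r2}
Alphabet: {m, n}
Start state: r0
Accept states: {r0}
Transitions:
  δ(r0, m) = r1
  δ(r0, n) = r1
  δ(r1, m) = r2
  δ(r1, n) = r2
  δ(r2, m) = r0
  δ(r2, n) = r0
Testing a few strings:
  'mmn' → accept
  'n' → reject
  'nnnm' → reject
  'mnmn' → reject
State roles: r0=length ≡ 0 (mod 3); r1=length ≡ 1 (mod 3); r2=length ≡ 2 (mod 3)
All strings over {m,n} whose length is a multiple of 3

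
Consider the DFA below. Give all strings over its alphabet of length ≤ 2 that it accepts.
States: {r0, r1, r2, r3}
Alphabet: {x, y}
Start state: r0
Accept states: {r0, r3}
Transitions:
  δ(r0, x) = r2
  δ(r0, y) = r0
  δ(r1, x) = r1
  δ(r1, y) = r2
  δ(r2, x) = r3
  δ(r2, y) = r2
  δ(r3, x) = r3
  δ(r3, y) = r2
ε, y, xx, yy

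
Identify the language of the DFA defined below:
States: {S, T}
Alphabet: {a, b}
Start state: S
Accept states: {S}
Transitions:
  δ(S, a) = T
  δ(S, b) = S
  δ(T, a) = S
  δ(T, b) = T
Testing a few strings:
  'b' → accept
  'bab' → reject
  'a' → reject
  'aab' → accept
State roles: S=even number of a's so far; T=odd number of a's so far
All strings over {a,b} with an even number of a's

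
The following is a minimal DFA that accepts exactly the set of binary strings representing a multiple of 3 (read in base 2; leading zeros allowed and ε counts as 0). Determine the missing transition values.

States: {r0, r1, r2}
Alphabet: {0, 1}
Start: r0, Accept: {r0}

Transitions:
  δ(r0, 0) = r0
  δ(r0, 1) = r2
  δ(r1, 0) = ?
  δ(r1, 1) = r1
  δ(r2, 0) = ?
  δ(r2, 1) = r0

From the language and accept set, identify what each state tracks — r0: value ≡ 0 (mod 3); r1: value ≡ 2 (mod 3); r2: value ≡ 1 (mod 3).
Each missing δ(q, a) is the state matching the new tracked value after reading a.
δ(r1, 0) = r2; δ(r2, 0) = r1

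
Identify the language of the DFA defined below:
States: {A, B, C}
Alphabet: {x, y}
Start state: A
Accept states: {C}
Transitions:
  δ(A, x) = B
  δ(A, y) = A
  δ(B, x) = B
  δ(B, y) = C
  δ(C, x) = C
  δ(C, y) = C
Testing a few strings:
  'y' → reject
  'yxyx' → accept
  'xxyx' → accept
  'xy' → accept
State roles: A=no x seen yet; B=seen a x, waiting for y; C=substring xy seen
All strings over {x,y} containing the substring xy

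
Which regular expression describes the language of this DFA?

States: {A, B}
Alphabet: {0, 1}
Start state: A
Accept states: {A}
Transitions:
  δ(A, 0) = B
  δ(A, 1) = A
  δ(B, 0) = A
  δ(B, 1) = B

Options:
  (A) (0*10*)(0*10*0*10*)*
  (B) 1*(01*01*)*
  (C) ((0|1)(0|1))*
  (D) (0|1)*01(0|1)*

Check each option against the DFA on short strings; one disagreement eliminates an option:
  (A) (0*10*)(0*10*0*10*)*: on ε the DFA stays in A and accepts (A ∈ Accept), but the regex does not match it → eliminate
  (B) 1*(01*01*)*: agrees with the DFA on every string of length ≤ 6
  (C) ((0|1)(0|1))*: on '1' the DFA goes A → A and accepts (A ∈ Accept), but the regex does not match it → eliminate
  (D) (0|1)*01(0|1)*: on ε the DFA stays in A and accepts (A ∈ Accept), but the regex does not match it → eliminate
Only (B) is consistent with the DFA.
(B) 1*(01*01*)*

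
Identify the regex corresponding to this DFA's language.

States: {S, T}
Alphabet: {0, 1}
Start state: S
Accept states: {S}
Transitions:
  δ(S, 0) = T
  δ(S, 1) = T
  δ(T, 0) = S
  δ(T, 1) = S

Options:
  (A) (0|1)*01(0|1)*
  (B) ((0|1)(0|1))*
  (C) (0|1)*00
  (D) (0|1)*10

Check each option against the DFA on short strings; one disagreement eliminates an option:
  (A) (0|1)*01(0|1)*: on ε the DFA stays in S and accepts (S ∈ Accept), but the regex does not match it → eliminate
  (B) ((0|1)(0|1))*: agrees with the DFA on every string of length ≤ 6
  (C) (0|1)*00: on ε the DFA stays in S and accepts (S ∈ Accept), but the regex does not match it → eliminate
  (D) (0|1)*10: on ε the DFA stays in S and accepts (S ∈ Accept), but the regex does not match it → eliminate
Only (B) is consistent with the DFA.
(B) ((0|1)(0|1))*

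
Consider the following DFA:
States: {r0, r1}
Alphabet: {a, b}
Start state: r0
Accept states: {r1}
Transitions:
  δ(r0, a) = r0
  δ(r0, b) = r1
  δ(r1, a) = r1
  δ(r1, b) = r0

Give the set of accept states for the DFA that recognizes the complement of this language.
Complement accept states = All states \ Original accept states
= {r0, r1} \ {r1}
{r0}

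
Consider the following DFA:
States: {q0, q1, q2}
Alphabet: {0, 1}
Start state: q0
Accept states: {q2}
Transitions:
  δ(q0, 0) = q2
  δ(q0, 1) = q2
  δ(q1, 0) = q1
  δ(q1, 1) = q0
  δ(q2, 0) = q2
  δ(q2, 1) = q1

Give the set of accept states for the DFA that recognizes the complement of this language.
Complement accept states = All states \ Original accept states
= {q0, q1, q2} \ {q2}
{q0, q1}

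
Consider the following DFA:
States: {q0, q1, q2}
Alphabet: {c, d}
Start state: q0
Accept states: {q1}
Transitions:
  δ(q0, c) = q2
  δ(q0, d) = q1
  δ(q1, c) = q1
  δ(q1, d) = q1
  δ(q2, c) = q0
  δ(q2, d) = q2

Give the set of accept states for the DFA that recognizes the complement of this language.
Complement accept states = All states \ Original accept states
= {q0, q1, q2} \ {q1}
{q0, q2}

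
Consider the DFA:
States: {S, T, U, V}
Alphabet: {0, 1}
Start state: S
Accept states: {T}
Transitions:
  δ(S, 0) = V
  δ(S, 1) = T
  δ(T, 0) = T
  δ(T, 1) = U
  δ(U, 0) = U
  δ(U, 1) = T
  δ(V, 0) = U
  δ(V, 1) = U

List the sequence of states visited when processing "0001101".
read '0': S → V
  read '0': V → U
  read '0': U → U
  read '1': U → T
  read '1': T → U
  read '0': U → U
  read '1': U → T
S -> V -> U -> U -> T -> U -> U -> T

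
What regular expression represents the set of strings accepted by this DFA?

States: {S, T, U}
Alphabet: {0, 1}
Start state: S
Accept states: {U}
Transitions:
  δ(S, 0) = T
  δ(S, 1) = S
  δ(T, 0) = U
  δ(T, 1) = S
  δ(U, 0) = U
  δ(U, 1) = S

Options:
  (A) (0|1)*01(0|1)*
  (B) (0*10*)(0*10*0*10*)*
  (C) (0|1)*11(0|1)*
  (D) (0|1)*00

Check each option against the DFA on short strings; one disagreement eliminates an option:
  (A) (0|1)*01(0|1)*: on '00' the DFA goes S → T → U and accepts (U ∈ Accept), but the regex does not match it → eliminate
  (B) (0*10*)(0*10*0*10*)*: on '1' the DFA goes S → S and rejects (S ∉ Accept), but the regex matches it → eliminate
  (C) (0|1)*11(0|1)*: on '00' the DFA goes S → T → U and accepts (U ∈ Accept), but the regex does not match it → eliminate
  (D) (0|1)*00: agrees with the DFA on every string of length ≤ 6
Only (D) is consistent with the DFA.
(D) (0|1)*00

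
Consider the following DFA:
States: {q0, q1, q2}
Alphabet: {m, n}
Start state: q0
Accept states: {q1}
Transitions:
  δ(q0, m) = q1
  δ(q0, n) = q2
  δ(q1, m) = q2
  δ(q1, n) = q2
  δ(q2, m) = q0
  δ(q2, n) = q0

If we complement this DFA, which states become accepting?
Complement accept states = All states \ Original accept states
= {q0, q1, q2} \ {q1}
{q0, q2}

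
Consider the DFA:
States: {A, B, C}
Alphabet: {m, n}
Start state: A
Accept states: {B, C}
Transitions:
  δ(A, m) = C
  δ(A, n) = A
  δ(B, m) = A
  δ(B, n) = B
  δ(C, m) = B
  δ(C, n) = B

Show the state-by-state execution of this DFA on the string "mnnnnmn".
read 'm': A → C
  read 'n': C → B
  read 'n': B → B
  read 'n': B → B
  read 'n': B → B
  read 'm': B → A
  read 'n': A → A
A -> C -> B -> B -> B -> B -> A -> A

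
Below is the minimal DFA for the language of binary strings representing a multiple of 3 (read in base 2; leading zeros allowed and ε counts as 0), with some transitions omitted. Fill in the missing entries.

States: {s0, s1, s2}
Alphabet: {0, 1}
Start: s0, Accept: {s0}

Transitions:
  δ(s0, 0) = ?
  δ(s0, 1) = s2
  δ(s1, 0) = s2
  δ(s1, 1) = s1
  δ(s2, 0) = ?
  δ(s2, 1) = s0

From the language and accept set, identify what each state tracks — s0: value ≡ 0 (mod 3); s1: value ≡ 2 (mod 3); s2: value ≡ 1 (mod 3).
Each missing δ(q, a) is the state matching the new tracked value after reading a.
δ(s0, 0) = s0; δ(s2, 0) = s1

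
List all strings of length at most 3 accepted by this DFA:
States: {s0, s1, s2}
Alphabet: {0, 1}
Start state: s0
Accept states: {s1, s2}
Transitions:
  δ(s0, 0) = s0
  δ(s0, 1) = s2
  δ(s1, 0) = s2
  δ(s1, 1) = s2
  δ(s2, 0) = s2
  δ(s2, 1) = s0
1, 01, 10, 001, 010, 100, 111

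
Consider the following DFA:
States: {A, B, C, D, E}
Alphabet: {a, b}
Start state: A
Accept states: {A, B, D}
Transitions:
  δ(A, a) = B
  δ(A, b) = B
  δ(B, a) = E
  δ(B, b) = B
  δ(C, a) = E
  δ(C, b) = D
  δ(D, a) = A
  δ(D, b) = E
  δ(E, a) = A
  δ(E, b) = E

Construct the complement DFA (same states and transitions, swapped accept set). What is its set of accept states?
Complement accept states = All states \ Original accept states
= {A, B, C, D, E} \ {A, B, D}
{C, E}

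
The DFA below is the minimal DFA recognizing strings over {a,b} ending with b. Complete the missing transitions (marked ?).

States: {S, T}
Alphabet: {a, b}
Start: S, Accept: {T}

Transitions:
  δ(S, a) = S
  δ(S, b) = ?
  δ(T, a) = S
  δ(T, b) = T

From the language and accept set, identify what each state tracks — S: last symbol not b; T: last symbol is b.
Each missing δ(q, a) is the state matching the new tracked value after reading a.
δ(S, b) = T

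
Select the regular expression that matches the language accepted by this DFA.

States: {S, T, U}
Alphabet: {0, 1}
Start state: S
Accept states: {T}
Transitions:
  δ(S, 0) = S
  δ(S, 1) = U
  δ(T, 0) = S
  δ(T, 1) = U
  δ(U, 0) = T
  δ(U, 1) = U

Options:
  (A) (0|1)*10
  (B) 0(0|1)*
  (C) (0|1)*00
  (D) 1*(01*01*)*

Check each option against the DFA on short strings; one disagreement eliminates an option:
  (A) (0|1)*10: agrees with the DFA on every string of length ≤ 6
  (B) 0(0|1)*: on '0' the DFA goes S → S and rejects (S ∉ Accept), but the regex matches it → eliminate
  (C) (0|1)*00: on '00' the DFA goes S → S → S and rejects (S ∉ Accept), but the regex matches it → eliminate
  (D) 1*(01*01*)*: on ε the DFA stays in S and rejects (S ∉ Accept), but the regex matches it → eliminate
Only (A) is consistent with the DFA.
(A) (0|1)*10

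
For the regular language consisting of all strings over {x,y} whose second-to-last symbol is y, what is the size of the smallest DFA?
By Myhill–Nerode, count the distinguishable equivalence classes: 2^2 = 4 classes — the DFA must remember the last 2 symbols read; every pair of distinct length-2 suffixes is distinguishable by some continuation.
4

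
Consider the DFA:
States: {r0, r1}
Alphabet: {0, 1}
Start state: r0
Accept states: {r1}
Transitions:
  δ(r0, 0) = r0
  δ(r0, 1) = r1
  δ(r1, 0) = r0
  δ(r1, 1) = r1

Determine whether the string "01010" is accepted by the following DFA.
Processing string "01010":
  r0 --0--> r0
  r0 --1--> r1
  r1 --0--> r0
  r0 --1--> r1
  r1 --0--> r0
Final state: r0
Accept states: {r1}
No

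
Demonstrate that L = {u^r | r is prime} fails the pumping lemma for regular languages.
Assume L is regular with pumping length p. Idea: pumping by a suitable count produces a composite length.
Let q be a prime with q ≥ p and choose s = u^q ∈ L. By the pumping lemma, s = xyz with |xy| ≤ p, |y| = k ≥ 1. Take i = q+1: |xy^(q+1)z| = q + q·k = q(1+k). Since q ≥ 2 and 1+k ≥ 2, q(1+k) is composite, so xy^(q+1)z ∉ L.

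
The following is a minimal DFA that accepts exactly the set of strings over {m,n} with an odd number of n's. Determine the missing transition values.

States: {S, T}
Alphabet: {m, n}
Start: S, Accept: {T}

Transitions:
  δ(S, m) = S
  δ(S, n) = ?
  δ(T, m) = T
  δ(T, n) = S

From the language and accept set, identify what each state tracks — S: even number of n's so far; T: odd number of n's so far.
Each missing δ(q, a) is the state matching the new tracked value after reading a.
δ(S, n) = T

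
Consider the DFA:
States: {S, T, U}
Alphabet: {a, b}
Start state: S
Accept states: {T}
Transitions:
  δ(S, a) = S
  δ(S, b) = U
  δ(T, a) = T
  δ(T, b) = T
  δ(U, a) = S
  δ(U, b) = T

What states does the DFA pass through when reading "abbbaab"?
read 'a': S → S
  read 'b': S → U
  read 'b': U → T
  read 'b': T → T
  read 'a': T → T
  read 'a': T → T
  read 'b': T → T
S -> S -> U -> T -> T -> T -> T -> T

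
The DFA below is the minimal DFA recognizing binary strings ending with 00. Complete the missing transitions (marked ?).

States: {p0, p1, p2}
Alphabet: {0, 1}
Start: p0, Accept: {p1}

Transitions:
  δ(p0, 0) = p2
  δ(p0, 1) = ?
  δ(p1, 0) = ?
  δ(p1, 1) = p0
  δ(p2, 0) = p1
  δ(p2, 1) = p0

From the language and accept set, identify what each state tracks — p0: last symbol not 0; p1: two trailing 0's; p2: one trailing 0.
Each missing δ(q, a) is the state matching the new tracked value after reading a.
δ(p0, 1) = p0; δ(p1, 0) = p1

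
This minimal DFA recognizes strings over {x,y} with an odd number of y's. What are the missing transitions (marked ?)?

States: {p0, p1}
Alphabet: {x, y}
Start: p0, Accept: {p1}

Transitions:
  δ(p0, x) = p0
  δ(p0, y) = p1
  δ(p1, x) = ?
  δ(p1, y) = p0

From the language and accept set, identify what each state tracks — p0: even number of y's so far; p1: odd number of y's so far.
Each missing δ(q, a) is the state matching the new tracked value after reading a.
δ(p1, x) = p1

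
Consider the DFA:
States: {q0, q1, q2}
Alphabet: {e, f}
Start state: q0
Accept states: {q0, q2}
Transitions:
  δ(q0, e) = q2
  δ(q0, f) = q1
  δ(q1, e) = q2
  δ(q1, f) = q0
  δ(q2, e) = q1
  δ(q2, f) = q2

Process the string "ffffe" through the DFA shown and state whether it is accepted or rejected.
Processing string "ffffe":
  q0 --f--> q1
  q1 --f--> q0
  q0 --f--> q1
  q1 --f--> q0
  q0 --e--> q2
Final state: q2
Accept states: {q0, q2}
Yes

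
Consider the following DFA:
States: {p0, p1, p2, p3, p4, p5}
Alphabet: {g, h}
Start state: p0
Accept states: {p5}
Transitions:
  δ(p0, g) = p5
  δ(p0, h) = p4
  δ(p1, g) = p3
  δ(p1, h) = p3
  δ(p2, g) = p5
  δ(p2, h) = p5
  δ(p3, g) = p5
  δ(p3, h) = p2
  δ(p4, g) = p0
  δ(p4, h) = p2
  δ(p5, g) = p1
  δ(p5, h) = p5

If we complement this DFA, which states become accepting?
Complement accept states = All states \ Original accept states
= {p0, p1, p2, p3, p4, p5} \ {p5}
{p0, p1, p2, p3, p4}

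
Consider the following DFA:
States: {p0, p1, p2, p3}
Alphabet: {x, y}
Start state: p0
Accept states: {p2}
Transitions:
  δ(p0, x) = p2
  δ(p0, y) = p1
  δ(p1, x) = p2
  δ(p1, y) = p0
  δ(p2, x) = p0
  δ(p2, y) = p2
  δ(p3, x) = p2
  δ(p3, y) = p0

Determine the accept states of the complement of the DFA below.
Complement accept states = All states \ Original accept states
= {p0, p1, p2, p3} \ {p2}
{p0, p1, p3}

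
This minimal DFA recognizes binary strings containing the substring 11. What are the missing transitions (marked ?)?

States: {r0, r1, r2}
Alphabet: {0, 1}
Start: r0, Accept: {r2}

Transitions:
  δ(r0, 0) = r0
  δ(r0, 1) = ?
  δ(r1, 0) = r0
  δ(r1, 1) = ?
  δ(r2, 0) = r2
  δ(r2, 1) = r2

From the language and accept set, identify what each state tracks — r0: no progress toward 11; r1: one trailing 1; r2: substring 11 seen.
Each missing δ(q, a) is the state matching the new tracked value after reading a.
δ(r0, 1) = r1; δ(r1, 1) = r2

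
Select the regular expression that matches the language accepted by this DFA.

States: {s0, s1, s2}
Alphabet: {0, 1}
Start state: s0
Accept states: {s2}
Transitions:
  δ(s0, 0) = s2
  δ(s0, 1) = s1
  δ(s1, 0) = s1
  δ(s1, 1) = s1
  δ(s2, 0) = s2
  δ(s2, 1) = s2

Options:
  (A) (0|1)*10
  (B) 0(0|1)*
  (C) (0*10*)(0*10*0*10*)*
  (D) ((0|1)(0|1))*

Check each option against the DFA on short strings; one disagreement eliminates an option:
  (A) (0|1)*10: on '0' the DFA goes s0 → s2 and accepts (s2 ∈ Accept), but the regex does not match it → eliminate
  (B) 0(0|1)*: agrees with the DFA on every string of length ≤ 6
  (C) (0*10*)(0*10*0*10*)*: on '0' the DFA goes s0 → s2 and accepts (s2 ∈ Accept), but the regex does not match it → eliminate
  (D) ((0|1)(0|1))*: on ε the DFA stays in s0 and rejects (s0 ∉ Accept), but the regex matches it → eliminate
Only (B) is consistent with the DFA.
(B) 0(0|1)*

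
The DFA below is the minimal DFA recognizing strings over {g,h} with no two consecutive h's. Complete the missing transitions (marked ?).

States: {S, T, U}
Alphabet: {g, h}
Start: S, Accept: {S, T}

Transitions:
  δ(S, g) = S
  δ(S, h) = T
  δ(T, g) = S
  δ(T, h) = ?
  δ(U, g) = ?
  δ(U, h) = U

From the language and accept set, identify what each state tracks — S: last symbol not h (ok); T: last symbol h (ok); U: saw hh (dead).
Each missing δ(q, a) is the state matching the new tracked value after reading a.
δ(T, h) = U; δ(U, g) = U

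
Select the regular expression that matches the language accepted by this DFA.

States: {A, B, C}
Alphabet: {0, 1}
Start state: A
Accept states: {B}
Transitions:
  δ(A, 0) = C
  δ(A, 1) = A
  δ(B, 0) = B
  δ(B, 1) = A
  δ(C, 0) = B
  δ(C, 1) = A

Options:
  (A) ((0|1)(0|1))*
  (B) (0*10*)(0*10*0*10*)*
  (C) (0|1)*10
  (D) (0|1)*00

Check each option against the DFA on short strings; one disagreement eliminates an option:
  (A) ((0|1)(0|1))*: on ε the DFA stays in A and rejects (A ∉ Accept), but the regex matches it → eliminate
  (B) (0*10*)(0*10*0*10*)*: on '1' the DFA goes A → A and rejects (A ∉ Accept), but the regex matches it → eliminate
  (C) (0|1)*10: on '00' the DFA goes A → C → B and accepts (B ∈ Accept), but the regex does not match it → eliminate
  (D) (0|1)*00: agrees with the DFA on every string of length ≤ 6
Only (D) is consistent with the DFA.
(D) (0|1)*00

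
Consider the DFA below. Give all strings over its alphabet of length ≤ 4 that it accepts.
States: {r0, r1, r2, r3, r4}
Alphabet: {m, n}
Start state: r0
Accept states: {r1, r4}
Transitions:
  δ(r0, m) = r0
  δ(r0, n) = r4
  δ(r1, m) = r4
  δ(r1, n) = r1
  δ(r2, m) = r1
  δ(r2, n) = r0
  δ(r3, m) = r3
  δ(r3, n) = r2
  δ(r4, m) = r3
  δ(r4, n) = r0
n, mn, mmn, nnn, mmmn, mnnn, nmnm, nnmn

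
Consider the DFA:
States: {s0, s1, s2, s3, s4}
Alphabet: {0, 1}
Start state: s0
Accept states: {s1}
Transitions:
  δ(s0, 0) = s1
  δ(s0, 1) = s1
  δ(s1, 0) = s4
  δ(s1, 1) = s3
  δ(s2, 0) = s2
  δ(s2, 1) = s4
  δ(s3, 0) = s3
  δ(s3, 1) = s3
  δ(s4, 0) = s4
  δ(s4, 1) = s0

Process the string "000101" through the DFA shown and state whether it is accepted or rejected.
Processing string "000101":
  s0 --0--> s1
  s1 --0--> s4
  s4 --0--> s4
  s4 --1--> s0
  s0 --0--> s1
  s1 --1--> s3
Final state: s3
Accept states: {s1}
No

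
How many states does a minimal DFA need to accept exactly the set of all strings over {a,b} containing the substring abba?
By Myhill–Nerode, count the distinguishable equivalence classes: 5 classes — one per longest suffix of the input that is a prefix of 'abba' (lengths 0 through 3), plus an absorbing 'already seen abba' class.
5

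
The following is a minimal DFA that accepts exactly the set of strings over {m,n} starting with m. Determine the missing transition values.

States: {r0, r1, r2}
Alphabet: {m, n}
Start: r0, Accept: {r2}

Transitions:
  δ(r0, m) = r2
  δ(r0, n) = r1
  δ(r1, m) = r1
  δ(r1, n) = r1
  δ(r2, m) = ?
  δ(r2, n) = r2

From the language and accept set, identify what each state tracks — r0: no input read; r1: started with n (dead); r2: started with m.
Each missing δ(q, a) is the state matching the new tracked value after reading a.
δ(r2, m) = r2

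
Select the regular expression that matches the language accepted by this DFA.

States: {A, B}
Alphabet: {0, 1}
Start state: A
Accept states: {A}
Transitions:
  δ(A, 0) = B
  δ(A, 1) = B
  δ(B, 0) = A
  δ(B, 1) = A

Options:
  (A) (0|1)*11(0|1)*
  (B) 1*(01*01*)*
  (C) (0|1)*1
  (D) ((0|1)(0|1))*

Check each option against the DFA on short strings; one disagreement eliminates an option:
  (A) (0|1)*11(0|1)*: on ε the DFA stays in A and accepts (A ∈ Accept), but the regex does not match it → eliminate
  (B) 1*(01*01*)*: on '1' the DFA goes A → B and rejects (B ∉ Accept), but the regex matches it → eliminate
  (C) (0|1)*1: on ε the DFA stays in A and accepts (A ∈ Accept), but the regex does not match it → eliminate
  (D) ((0|1)(0|1))*: agrees with the DFA on every string of length ≤ 6
Only (D) is consistent with the DFA.
(D) ((0|1)(0|1))*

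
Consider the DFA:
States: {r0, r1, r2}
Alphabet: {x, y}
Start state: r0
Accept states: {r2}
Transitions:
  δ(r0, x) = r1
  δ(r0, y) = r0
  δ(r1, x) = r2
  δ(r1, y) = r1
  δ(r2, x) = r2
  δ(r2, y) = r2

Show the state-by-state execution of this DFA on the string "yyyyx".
read 'y': r0 → r0
  read 'y': r0 → r0
  read 'y': r0 → r0
  read 'y': r0 → r0
  read 'x': r0 → r1
r0 -> r0 -> r0 -> r0 -> r0 -> r1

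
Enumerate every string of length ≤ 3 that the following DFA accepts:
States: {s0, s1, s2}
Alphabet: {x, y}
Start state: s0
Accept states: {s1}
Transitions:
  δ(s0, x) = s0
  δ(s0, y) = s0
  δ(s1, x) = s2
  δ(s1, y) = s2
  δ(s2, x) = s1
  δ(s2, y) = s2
None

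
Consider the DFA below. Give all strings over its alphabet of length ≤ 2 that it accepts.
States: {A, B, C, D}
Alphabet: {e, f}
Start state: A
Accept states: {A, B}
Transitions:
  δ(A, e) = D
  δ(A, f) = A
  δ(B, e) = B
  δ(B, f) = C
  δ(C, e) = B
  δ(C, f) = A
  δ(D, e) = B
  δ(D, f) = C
ε, f, ee, ff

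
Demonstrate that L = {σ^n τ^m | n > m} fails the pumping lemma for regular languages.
Assume L is regular with pumping length p. Idea: pumping down the σ-block drops the σ-count to at most the τ-count.
Choose s = σ^(p+1) τ^p ∈ L (|s| = 2p+1 ≥ p). By the pumping lemma, s = xyz with |xy| ≤ p, |y| > 0, so y = σ^k with k ≥ 1. Take i = 0: xz = σ^(p+1−k) τ^p. Since k ≥ 1, p+1−k ≤ p, so the number of σ's is no longer strictly greater than the number of τ's, hence xz ∉ L.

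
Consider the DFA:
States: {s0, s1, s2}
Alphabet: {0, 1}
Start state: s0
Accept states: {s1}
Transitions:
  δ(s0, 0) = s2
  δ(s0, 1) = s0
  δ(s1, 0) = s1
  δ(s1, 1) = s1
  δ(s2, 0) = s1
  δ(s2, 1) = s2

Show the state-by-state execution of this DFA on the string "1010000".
read '1': s0 → s0
  read '0': s0 → s2
  read '1': s2 → s2
  read '0': s2 → s1
  read '0': s1 → s1
  read '0': s1 → s1
  read '0': s1 → s1
s0 -> s0 -> s2 -> s2 -> s1 -> s1 -> s1 -> s1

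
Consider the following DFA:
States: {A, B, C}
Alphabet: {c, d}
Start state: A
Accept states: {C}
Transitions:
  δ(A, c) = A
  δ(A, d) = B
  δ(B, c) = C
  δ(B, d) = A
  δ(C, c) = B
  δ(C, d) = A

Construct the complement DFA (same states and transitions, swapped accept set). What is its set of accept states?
Complement accept states = All states \ Original accept states
= {A, B, C} \ {C}
{A, B}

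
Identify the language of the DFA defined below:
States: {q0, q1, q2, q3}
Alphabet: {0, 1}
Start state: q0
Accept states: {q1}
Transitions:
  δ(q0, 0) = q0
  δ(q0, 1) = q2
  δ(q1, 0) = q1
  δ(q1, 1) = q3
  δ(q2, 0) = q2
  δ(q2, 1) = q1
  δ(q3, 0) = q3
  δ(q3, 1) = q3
Testing a few strings:
  '001' → reject
  '0' → reject
  '0011' → accept
  '011' → accept
State roles: q0=zero 1's; q1=two 1's; q2=one 1; q3=≥ three 1's (dead)
All binary strings containing exactly two 1's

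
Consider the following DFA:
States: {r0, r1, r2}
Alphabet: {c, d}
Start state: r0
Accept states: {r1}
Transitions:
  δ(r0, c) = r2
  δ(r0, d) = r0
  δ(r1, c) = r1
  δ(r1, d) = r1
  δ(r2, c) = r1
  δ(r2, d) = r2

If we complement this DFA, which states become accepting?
Complement accept states = All states \ Original accept states
= {r0, r1, r2} \ {r1}
{r0, r2}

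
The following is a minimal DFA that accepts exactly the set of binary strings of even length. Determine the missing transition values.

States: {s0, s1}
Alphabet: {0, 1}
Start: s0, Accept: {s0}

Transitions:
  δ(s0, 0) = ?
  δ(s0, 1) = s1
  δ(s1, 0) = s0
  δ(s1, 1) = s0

From the language and accept set, identify what each state tracks — s0: even length so far; s1: odd length so far.
Each missing δ(q, a) is the state matching the new tracked value after reading a.
δ(s0, 0) = s1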